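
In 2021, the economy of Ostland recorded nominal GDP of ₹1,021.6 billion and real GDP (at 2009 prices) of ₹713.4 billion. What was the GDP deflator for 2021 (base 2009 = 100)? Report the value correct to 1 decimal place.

143.2

GDP deflator = (Nominal / Real) × 100 = 1021.6 / 713.4 × 100 = 143.20.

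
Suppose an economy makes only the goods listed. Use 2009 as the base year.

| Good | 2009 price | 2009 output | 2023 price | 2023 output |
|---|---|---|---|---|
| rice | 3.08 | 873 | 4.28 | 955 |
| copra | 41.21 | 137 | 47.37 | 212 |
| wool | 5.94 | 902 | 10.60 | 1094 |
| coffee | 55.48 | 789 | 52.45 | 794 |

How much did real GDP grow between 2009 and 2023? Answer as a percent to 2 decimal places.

Real GDP 2009 = Nominal GDP 2009 = 3.08·873 + 41.21·137 + 5.94·902 + 55.48·789 = 57466.21.
Real GDP 2023 (at 2009 prices) = 3.08·955 + 41.21·212 + 5.94·1094 + 55.48·794 = 62227.40.
Real growth = 62227.40/57466.21 − 1 = 0.0829.

8.29%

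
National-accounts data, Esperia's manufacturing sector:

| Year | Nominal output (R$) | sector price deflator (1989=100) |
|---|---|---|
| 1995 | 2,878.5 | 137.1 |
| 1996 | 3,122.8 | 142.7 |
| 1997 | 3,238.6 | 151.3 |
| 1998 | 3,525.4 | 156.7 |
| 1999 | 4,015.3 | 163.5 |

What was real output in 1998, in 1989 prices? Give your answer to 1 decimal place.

R$2,249.8

Real output 1998 = 3525.4 / 1.567 = 2249.78.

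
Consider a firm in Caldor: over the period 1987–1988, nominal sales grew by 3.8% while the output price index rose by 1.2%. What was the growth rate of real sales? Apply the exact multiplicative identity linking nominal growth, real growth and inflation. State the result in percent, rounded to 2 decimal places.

2.57%

(1 + g_nom) = (1 + g_real)(1 + π), so g_real = 1.0380 / 1.0120 − 1 = 0.02569.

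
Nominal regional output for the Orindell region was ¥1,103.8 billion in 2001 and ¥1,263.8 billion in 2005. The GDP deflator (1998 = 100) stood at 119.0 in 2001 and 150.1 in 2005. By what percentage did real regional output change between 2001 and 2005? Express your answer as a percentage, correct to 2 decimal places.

-9.23%

Deflate each year: 2001 → 1103.8/1.190 = 927.56; 2005 → 1263.8/1.501 = 841.97.
So real regional output changed by 841.97/927.56 − 1 = -0.0923, i.e. -9.23%.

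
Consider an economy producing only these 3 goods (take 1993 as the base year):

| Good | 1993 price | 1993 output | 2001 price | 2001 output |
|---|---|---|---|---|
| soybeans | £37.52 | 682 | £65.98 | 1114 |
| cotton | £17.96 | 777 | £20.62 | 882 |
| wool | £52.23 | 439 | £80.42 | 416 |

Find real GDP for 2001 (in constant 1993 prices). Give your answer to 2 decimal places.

£79365.68

Real GDP 2001 = Σ (p_1993 × q_2001) = 37.52·1114 + 17.96·882 + 52.23·416 = 79365.68.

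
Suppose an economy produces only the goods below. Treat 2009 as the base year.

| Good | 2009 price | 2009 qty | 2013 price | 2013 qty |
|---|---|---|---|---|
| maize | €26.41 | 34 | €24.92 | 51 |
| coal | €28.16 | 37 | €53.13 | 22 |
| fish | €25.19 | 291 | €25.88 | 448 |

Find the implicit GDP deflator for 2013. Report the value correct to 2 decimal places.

Nominal GDP 2013 = 24.92·51 + 53.13·22 + 25.88·448 = 14034.02.
Real GDP 2013 (at 2009 prices) = 26.41·51 + 28.16·22 + 25.19·448 = 13251.55.
Deflator = Nominal/Real × 100 = 14034.02/13251.55 × 100 = 105.905.

105.90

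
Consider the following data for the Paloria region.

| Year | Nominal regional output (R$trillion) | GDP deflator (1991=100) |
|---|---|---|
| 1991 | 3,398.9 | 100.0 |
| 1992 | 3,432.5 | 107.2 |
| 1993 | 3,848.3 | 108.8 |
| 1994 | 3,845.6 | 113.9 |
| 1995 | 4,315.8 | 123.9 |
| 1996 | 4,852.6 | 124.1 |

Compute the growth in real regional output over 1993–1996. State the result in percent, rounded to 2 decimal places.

Real regional output 1993 = 3848.3/1.088 = 3537.04.
Real regional output 1996 = 4852.6/1.241 = 3910.23.
Change = 3910.23/3537.04 − 1 = 0.1055.

10.55%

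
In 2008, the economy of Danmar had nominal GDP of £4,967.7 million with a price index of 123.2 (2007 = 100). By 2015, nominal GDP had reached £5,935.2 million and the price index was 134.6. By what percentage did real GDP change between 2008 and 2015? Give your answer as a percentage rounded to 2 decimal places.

Real GDP 2008 = 4967.7 / 1.232 = 4032.22.
Real GDP 2015 = 5935.2 / 1.346 = 4409.51.
Real growth = 4409.51 / 4032.22 − 1 = 0.0936.

9.36%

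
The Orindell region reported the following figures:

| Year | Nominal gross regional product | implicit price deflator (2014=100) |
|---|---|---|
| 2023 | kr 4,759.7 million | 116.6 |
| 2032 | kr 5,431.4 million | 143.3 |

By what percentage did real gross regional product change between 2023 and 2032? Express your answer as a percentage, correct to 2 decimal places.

Real gross regional product 2023 = 4759.7 / 1.166 = 4082.08.
Real gross regional product 2032 = 5431.4 / 1.433 = 3790.23.
Real growth = 3790.23 / 4082.08 − 1 = -0.0715.

-7.15%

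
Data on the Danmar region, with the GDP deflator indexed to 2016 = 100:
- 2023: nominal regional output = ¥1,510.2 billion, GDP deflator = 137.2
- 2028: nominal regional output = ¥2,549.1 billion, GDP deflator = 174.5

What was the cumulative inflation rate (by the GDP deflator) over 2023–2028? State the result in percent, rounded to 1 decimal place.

Price-level change = 174.5 / 137.2 − 1 = 0.2719.

27.2%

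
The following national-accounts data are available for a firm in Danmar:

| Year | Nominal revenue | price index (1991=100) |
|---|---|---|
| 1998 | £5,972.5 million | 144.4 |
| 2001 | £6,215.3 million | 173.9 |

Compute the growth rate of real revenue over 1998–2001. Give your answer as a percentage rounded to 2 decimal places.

Deflate each year: 1998 → 5972.5/1.444 = 4136.08; 2001 → 6215.3/1.739 = 3574.07.
So real revenue changed by 3574.07/4136.08 − 1 = -0.1359, i.e. -13.59%.

-13.59%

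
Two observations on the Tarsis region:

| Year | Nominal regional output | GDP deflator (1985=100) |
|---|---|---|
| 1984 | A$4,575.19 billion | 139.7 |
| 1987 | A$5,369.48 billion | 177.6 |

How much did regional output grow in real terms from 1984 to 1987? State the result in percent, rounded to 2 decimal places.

Real regional output 1984 = 4575.19 / 1.397 = 3275.01.
Real regional output 1987 = 5369.48 / 1.776 = 3023.36.
Real growth = 3023.36 / 3275.01 − 1 = -0.0768.

-7.68%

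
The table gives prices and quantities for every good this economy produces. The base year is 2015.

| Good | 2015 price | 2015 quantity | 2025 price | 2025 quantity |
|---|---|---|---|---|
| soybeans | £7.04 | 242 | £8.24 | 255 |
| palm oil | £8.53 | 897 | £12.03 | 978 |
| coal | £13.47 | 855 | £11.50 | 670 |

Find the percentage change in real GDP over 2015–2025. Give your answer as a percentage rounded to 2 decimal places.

Real GDP 2015 = Nominal GDP 2015 = 7.04·242 + 8.53·897 + 13.47·855 = 20871.94.
Real GDP 2025 (at 2015 prices) = 7.04·255 + 8.53·978 + 13.47·670 = 19162.44.
Real growth = 19162.44/20871.94 − 1 = -0.0819.

-8.19%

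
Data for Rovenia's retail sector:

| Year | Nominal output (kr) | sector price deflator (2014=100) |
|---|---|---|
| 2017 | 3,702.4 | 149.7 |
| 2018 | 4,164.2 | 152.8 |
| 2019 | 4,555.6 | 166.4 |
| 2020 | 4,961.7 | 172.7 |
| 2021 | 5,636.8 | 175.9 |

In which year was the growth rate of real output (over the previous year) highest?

2018: real = 4164.2/1.528 = 2725.26; growth vs 2017 (2473.21) = 10.19%.
2019: real = 4555.6/1.664 = 2737.74; growth vs 2018 (2725.26) = 0.46%.
2020: real = 4961.7/1.727 = 2873.02; growth vs 2019 (2737.74) = 4.94%.
2021: real = 5636.8/1.759 = 3204.55; growth vs 2020 (2873.02) = 11.54%.

2021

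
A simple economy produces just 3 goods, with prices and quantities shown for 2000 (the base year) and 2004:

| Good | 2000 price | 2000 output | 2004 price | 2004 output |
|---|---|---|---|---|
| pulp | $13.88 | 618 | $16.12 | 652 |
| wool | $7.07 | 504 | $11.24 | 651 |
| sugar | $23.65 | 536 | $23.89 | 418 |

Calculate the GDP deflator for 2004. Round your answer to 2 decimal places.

118.16

Nominal GDP 2004 = 16.12·652 + 11.24·651 + 23.89·418 = 27813.50.
Real GDP 2004 (at 2000 prices) = 13.88·652 + 7.07·651 + 23.65·418 = 23538.03.
Deflator = Nominal/Real × 100 = 27813.50/23538.03 × 100 = 118.164.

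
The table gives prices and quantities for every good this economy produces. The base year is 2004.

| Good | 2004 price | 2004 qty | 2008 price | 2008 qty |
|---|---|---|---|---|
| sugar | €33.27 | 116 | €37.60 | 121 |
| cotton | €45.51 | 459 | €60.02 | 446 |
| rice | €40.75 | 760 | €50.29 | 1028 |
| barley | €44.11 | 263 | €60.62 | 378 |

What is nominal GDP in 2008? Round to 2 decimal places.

Nominal GDP 2008 = Σ (p_2008 × q_2008) = 37.60·121 + 60.02·446 + 50.29·1028 + 60.62·378 = 105931.00.

€105931.00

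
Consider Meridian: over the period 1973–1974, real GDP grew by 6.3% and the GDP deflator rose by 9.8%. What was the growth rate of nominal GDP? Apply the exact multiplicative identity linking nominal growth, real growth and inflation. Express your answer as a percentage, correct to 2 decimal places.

16.72%

(1 + g_nom) = (1 + g_real)(1 + π) = 1.0630 × 1.0980 = 1.16717.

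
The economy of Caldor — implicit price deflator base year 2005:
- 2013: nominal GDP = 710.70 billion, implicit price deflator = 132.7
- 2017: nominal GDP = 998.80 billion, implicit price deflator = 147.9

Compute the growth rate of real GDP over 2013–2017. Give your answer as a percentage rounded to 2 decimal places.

26.09%

Real GDP 2013 = 710.70 / 1.327 = 535.57.
Real GDP 2017 = 998.80 / 1.479 = 675.32.
Real growth = 675.32 / 535.57 − 1 = 0.2609.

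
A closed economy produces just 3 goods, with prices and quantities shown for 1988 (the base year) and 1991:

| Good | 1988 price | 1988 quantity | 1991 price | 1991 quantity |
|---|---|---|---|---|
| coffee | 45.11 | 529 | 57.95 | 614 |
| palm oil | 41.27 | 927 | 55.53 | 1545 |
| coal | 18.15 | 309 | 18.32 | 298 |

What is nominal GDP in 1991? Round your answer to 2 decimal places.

Nominal GDP 1991 = Σ (p_1991 × q_1991) = 57.95·614 + 55.53·1545 + 18.32·298 = 126834.51.

126834.51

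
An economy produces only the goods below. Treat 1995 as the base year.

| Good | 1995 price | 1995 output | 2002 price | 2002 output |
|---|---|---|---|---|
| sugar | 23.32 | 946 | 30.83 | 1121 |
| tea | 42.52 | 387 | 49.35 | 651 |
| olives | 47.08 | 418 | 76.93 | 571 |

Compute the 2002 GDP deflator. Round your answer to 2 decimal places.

137.06

Nominal GDP 2002 = 30.83·1121 + 49.35·651 + 76.93·571 = 110614.31.
Real GDP 2002 (at 1995 prices) = 23.32·1121 + 42.52·651 + 47.08·571 = 80704.92.
Deflator = Nominal/Real × 100 = 110614.31/80704.92 × 100 = 137.060.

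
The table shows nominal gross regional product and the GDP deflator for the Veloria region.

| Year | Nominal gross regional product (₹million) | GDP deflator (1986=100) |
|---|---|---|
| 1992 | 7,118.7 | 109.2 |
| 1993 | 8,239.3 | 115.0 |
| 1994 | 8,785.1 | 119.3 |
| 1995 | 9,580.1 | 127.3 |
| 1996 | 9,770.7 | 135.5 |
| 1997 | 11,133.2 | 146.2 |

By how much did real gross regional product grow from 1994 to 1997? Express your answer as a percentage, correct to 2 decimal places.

3.41%

Real gross regional product 1994 = 8785.1/1.193 = 7363.87.
Real gross regional product 1997 = 11133.2/1.462 = 7615.05.
Change = 7615.05/7363.87 − 1 = 0.0341.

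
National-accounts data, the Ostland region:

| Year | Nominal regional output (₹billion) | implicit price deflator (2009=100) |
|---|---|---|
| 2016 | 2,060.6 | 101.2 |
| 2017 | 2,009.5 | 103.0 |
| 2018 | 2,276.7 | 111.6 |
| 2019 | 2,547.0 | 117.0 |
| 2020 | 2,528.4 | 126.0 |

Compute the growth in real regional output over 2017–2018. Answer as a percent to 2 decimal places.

Real regional output 2017 = 2009.5/1.030 = 1950.97.
Real regional output 2018 = 2276.7/1.116 = 2040.05.
Change = 2040.05/1950.97 − 1 = 0.0457.

4.57%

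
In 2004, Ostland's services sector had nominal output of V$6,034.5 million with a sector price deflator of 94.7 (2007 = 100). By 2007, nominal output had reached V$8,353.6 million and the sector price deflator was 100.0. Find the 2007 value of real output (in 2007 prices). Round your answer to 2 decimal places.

Real output = Nominal / (sector price deflator/100) = 8353.6 / 1.000 = 8353.60.

V$8,353.60 million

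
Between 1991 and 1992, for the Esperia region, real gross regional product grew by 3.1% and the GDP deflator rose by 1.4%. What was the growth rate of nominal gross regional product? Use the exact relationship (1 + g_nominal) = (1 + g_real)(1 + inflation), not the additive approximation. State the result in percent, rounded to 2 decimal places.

(1 + g_nom) = (1 + g_real)(1 + π) = 1.0310 × 1.0140 = 1.04543.

4.54%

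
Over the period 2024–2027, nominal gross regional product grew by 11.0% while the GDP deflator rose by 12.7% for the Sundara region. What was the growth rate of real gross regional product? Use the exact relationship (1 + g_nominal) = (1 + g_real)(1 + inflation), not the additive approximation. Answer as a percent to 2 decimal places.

-1.51%

(1 + g_nom) = (1 + g_real)(1 + π), so g_real = 1.1100 / 1.1270 − 1 = -0.01508.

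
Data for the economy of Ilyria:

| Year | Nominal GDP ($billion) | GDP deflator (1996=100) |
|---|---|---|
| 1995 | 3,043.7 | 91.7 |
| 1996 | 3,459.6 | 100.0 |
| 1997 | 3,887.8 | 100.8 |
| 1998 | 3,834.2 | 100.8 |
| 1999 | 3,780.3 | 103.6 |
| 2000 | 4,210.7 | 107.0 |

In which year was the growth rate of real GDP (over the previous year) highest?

1996: real = 3459.6/1.000 = 3459.60; growth vs 1995 (3319.19) = 4.23%.
1997: real = 3887.8/1.008 = 3856.94; growth vs 1996 (3459.60) = 11.49%.
1998: real = 3834.2/1.008 = 3803.77; growth vs 1997 (3856.94) = -1.38%.
1999: real = 3780.3/1.036 = 3648.94; growth vs 1998 (3803.77) = -4.07%.
2000: real = 4210.7/1.070 = 3935.23; growth vs 1999 (3648.94) = 7.85%.

1997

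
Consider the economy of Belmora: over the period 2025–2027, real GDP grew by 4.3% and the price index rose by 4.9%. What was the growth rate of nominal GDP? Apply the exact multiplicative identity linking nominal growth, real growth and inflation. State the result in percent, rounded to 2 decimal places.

9.41%

(1 + g_nom) = (1 + g_real)(1 + π) = 1.0430 × 1.0490 = 1.09411.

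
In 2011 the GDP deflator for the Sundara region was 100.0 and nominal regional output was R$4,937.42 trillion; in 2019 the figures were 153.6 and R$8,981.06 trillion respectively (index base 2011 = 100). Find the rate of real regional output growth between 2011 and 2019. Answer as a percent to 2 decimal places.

18.42%

Real regional output 2011 = 4937.42 / 1.000 = 4937.42.
Real regional output 2019 = 8981.06 / 1.536 = 5847.04.
Real growth = 5847.04 / 4937.42 − 1 = 0.1842.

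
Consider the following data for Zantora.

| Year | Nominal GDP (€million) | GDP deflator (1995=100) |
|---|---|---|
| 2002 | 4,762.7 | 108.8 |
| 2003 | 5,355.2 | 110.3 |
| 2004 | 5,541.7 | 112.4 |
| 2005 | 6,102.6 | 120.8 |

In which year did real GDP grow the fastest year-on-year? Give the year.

2003: real = 5355.2/1.103 = 4855.12; growth vs 2002 (4377.48) = 10.91%.
2004: real = 5541.7/1.124 = 4930.34; growth vs 2003 (4855.12) = 1.55%.
2005: real = 6102.6/1.208 = 5051.82; growth vs 2004 (4930.34) = 2.46%.

2003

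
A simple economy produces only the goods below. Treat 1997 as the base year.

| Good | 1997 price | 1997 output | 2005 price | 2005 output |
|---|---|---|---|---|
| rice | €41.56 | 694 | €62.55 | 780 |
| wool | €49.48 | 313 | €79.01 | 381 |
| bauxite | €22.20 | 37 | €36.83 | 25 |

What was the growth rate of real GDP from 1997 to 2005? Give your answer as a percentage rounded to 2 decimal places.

Real GDP 1997 = Nominal GDP 1997 = 41.56·694 + 49.48·313 + 22.20·37 = 45151.28.
Real GDP 2005 (at 1997 prices) = 41.56·780 + 49.48·381 + 22.20·25 = 51823.68.
Real growth = 51823.68/45151.28 − 1 = 0.1478.

14.78%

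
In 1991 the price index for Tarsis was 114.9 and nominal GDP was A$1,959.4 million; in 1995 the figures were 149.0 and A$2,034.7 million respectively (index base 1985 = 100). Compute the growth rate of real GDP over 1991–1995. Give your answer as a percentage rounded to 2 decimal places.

-19.92%

Deflate each year: 1991 → 1959.4/1.149 = 1705.31; 1995 → 2034.7/1.490 = 1365.57.
So real GDP changed by 1365.57/1705.31 − 1 = -0.1992, i.e. -19.92%.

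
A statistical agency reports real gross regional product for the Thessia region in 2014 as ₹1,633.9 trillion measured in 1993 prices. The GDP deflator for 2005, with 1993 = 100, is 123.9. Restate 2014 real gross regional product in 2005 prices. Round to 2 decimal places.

₹2,024.40 trillion

Real gross regional product in 2005 prices = Real gross regional product in 1993 prices × (P_2005/P_1993) = 1633.9 × 1.239 = 2024.40.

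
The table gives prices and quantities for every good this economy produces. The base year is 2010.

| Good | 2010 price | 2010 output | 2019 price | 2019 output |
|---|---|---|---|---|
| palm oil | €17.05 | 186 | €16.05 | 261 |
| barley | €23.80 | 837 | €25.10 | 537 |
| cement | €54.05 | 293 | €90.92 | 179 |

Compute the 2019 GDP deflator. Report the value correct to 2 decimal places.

126.15

Nominal GDP 2019 = 16.05·261 + 25.10·537 + 90.92·179 = 33942.43.
Real GDP 2019 (at 2010 prices) = 17.05·261 + 23.80·537 + 54.05·179 = 26905.60.
Deflator = Nominal/Real × 100 = 33942.43/26905.60 × 100 = 126.154.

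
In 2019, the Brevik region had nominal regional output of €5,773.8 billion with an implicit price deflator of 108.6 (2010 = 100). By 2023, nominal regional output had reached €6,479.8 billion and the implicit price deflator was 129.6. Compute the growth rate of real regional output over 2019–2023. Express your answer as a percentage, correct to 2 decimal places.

Deflate each year: 2019 → 5773.8/1.086 = 5316.57; 2023 → 6479.8/1.296 = 4999.85.
So real regional output changed by 4999.85/5316.57 − 1 = -0.0596, i.e. -5.96%.

-5.96%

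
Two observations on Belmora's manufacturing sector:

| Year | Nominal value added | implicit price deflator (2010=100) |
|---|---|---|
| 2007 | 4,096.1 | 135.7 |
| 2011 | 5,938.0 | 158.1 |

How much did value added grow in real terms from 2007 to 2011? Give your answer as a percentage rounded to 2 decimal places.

Real value added 2007 = 4096.1 / 1.357 = 3018.50.
Real value added 2011 = 5938.0 / 1.581 = 3755.85.
Real growth = 3755.85 / 3018.50 − 1 = 0.2443.

24.43%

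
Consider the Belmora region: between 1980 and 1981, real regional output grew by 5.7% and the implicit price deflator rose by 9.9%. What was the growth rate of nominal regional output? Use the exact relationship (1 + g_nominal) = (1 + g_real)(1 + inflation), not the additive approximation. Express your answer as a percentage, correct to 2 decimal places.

16.16%

(1 + g_nom) = (1 + g_real)(1 + π) = 1.0570 × 1.0990 = 1.16164.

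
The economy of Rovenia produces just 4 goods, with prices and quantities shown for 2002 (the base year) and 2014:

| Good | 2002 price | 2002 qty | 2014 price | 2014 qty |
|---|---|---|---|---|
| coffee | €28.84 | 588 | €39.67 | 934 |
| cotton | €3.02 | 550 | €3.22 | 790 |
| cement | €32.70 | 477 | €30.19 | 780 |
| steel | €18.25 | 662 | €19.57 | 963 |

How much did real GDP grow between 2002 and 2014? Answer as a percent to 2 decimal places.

Real GDP 2002 = Nominal GDP 2002 = 28.84·588 + 3.02·550 + 32.70·477 + 18.25·662 = 46298.32.
Real GDP 2014 (at 2002 prices) = 28.84·934 + 3.02·790 + 32.70·780 + 18.25·963 = 72403.11.
Real growth = 72403.11/46298.32 − 1 = 0.5638.

56.38%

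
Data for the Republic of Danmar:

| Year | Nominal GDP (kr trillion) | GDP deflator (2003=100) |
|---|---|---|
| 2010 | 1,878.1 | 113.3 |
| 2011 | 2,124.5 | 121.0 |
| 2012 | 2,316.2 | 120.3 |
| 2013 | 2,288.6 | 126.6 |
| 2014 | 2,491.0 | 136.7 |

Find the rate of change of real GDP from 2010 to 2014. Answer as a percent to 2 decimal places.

9.93%

Real GDP 2010 = 1878.1/1.133 = 1657.63.
Real GDP 2014 = 2491.0/1.367 = 1822.24.
Change = 1822.24/1657.63 − 1 = 0.0993.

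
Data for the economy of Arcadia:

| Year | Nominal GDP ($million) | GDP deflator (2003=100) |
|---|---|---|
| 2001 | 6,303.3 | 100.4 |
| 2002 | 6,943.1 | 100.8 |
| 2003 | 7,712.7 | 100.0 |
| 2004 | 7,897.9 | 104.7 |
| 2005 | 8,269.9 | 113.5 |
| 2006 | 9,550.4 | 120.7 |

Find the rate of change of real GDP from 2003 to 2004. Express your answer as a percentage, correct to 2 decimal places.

Real GDP 2003 = 7712.7/1.000 = 7712.70.
Real GDP 2004 = 7897.9/1.047 = 7543.36.
Change = 7543.36/7712.70 − 1 = -0.0220.

-2.20%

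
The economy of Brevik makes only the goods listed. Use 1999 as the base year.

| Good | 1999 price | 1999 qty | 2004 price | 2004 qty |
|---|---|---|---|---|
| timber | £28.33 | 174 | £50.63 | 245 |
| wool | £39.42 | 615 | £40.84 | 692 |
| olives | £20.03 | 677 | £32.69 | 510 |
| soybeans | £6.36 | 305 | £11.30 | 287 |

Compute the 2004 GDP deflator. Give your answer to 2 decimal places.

130.96

Nominal GDP 2004 = 50.63·245 + 40.84·692 + 32.69·510 + 11.30·287 = 60580.63.
Real GDP 2004 (at 1999 prices) = 28.33·245 + 39.42·692 + 20.03·510 + 6.36·287 = 46260.11.
Deflator = Nominal/Real × 100 = 60580.63/46260.11 × 100 = 130.957.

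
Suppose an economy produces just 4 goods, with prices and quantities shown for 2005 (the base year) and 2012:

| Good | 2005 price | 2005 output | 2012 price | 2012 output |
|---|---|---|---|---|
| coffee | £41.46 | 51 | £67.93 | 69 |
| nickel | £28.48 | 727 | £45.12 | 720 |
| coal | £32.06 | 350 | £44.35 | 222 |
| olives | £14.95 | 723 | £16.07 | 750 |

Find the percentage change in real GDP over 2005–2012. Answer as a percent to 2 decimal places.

Real GDP 2005 = Nominal GDP 2005 = 41.46·51 + 28.48·727 + 32.06·350 + 14.95·723 = 44849.27.
Real GDP 2012 (at 2005 prices) = 41.46·69 + 28.48·720 + 32.06·222 + 14.95·750 = 41696.16.
Real growth = 41696.16/44849.27 − 1 = -0.0703.

-7.03%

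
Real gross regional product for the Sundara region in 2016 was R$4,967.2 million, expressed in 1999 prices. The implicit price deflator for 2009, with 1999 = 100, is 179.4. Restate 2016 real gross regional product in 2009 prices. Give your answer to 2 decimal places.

Real gross regional product in 2009 prices = Real gross regional product in 1999 prices × (P_2009/P_1999) = 4967.2 × 1.794 = 8911.16.

R$8,911.16 million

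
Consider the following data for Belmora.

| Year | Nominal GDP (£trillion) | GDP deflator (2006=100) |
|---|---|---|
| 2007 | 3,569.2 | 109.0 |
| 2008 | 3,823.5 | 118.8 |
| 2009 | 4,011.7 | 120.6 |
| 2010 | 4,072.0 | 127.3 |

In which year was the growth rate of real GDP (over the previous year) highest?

2008: real = 3823.5/1.188 = 3218.43; growth vs 2007 (3274.50) = -1.71%.
2009: real = 4011.7/1.206 = 3326.45; growth vs 2008 (3218.43) = 3.36%.
2010: real = 4072.0/1.273 = 3198.74; growth vs 2009 (3326.45) = -3.84%.

2009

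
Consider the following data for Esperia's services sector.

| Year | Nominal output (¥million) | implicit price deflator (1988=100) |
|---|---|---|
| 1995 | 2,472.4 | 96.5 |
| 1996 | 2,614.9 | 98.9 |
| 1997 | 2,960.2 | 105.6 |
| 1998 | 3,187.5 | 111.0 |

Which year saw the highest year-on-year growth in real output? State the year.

1997

1996: real = 2614.9/0.989 = 2643.98; growth vs 1995 (2562.07) = 3.20%.
1997: real = 2960.2/1.056 = 2803.22; growth vs 1996 (2643.98) = 6.02%.
1998: real = 3187.5/1.110 = 2871.62; growth vs 1997 (2803.22) = 2.44%.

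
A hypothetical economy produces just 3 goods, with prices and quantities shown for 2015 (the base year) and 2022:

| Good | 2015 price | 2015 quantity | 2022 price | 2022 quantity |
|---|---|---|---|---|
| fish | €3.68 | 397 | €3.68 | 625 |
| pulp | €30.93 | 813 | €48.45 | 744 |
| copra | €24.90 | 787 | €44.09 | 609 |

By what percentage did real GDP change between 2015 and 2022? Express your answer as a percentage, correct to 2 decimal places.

Real GDP 2015 = Nominal GDP 2015 = 3.68·397 + 30.93·813 + 24.90·787 = 46203.35.
Real GDP 2022 (at 2015 prices) = 3.68·625 + 30.93·744 + 24.90·609 = 40476.02.
Real growth = 40476.02/46203.35 − 1 = -0.1240.

-12.40%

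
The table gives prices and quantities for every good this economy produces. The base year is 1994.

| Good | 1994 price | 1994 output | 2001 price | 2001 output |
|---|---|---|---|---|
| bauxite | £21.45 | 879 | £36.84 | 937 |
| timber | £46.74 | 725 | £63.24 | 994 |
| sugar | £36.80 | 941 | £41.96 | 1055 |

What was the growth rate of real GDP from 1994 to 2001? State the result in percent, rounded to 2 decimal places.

20.62%

Real GDP 1994 = Nominal GDP 1994 = 21.45·879 + 46.74·725 + 36.80·941 = 87369.85.
Real GDP 2001 (at 1994 prices) = 21.45·937 + 46.74·994 + 36.80·1055 = 105382.21.
Real growth = 105382.21/87369.85 − 1 = 0.2062.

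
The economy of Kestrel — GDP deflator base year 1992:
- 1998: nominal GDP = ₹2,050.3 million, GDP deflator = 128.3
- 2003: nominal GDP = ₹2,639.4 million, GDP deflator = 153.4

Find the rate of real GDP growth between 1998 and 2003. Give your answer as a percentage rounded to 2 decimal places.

Real GDP 1998 = 2050.3 / 1.283 = 1598.05.
Real GDP 2003 = 2639.4 / 1.534 = 1720.60.
Real growth = 1720.60 / 1598.05 − 1 = 0.0767.

7.67%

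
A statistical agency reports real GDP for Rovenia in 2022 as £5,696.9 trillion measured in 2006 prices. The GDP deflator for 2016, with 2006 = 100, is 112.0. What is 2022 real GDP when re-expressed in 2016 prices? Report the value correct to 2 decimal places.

Real GDP in 2016 prices = Real GDP in 2006 prices × (P_2016/P_2006) = 5696.9 × 1.120 = 6380.53.

£6,380.53 trillion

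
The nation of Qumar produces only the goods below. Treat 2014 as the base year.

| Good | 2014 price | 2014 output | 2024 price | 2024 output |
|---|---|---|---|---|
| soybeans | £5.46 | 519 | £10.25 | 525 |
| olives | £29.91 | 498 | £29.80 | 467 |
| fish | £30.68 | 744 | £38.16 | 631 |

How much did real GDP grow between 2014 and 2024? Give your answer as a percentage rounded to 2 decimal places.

Real GDP 2014 = Nominal GDP 2014 = 5.46·519 + 29.91·498 + 30.68·744 = 40554.84.
Real GDP 2024 (at 2014 prices) = 5.46·525 + 29.91·467 + 30.68·631 = 36193.55.
Real growth = 36193.55/40554.84 − 1 = -0.1075.

-10.75%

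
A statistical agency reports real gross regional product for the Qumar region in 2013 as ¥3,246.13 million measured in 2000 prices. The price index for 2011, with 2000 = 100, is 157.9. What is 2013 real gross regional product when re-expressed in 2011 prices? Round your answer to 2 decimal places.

¥5,125.64 million

Real gross regional product in 2011 prices = Real gross regional product in 2000 prices × (P_2011/P_2000) = 3246.13 × 1.579 = 5125.64.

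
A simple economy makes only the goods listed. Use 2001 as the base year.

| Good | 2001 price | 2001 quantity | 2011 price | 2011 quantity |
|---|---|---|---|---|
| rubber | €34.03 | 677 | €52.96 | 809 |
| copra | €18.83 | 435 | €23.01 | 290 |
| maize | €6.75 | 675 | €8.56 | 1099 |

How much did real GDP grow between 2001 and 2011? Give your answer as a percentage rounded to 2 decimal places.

Real GDP 2001 = Nominal GDP 2001 = 34.03·677 + 18.83·435 + 6.75·675 = 35785.61.
Real GDP 2011 (at 2001 prices) = 34.03·809 + 18.83·290 + 6.75·1099 = 40409.22.
Real growth = 40409.22/35785.61 − 1 = 0.1292.

12.92%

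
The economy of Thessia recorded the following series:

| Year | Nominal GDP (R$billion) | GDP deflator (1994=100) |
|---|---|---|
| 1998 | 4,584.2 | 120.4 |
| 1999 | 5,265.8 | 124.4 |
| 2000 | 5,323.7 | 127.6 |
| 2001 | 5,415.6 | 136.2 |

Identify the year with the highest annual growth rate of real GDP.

1999

1999: real = 5265.8/1.244 = 4232.96; growth vs 1998 (3807.48) = 11.17%.
2000: real = 5323.7/1.276 = 4172.18; growth vs 1999 (4232.96) = -1.44%.
2001: real = 5415.6/1.362 = 3976.21; growth vs 2000 (4172.18) = -4.70%.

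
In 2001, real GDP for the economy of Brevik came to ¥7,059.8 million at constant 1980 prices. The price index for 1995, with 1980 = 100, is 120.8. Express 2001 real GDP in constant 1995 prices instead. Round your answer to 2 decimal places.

¥8,528.24 million

Real GDP in 1995 prices = Real GDP in 1980 prices × (P_1995/P_1980) = 7059.8 × 1.208 = 8528.24.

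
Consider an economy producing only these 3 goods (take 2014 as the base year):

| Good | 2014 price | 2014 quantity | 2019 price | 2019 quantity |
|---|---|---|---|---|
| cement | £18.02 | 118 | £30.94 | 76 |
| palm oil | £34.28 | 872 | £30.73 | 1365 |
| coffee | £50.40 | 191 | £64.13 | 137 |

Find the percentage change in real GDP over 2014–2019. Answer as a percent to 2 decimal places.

32.23%

Real GDP 2014 = Nominal GDP 2014 = 18.02·118 + 34.28·872 + 50.40·191 = 41644.92.
Real GDP 2019 (at 2014 prices) = 18.02·76 + 34.28·1365 + 50.40·137 = 55066.52.
Real growth = 55066.52/41644.92 − 1 = 0.3223.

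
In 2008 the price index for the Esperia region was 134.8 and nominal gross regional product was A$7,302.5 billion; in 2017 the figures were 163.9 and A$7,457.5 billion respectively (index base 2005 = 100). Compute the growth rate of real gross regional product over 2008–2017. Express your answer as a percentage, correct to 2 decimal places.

Deflate each year: 2008 → 7302.5/1.348 = 5417.28; 2017 → 7457.5/1.639 = 4550.03.
So real gross regional product changed by 4550.03/5417.28 − 1 = -0.1601, i.e. -16.01%.

-16.01%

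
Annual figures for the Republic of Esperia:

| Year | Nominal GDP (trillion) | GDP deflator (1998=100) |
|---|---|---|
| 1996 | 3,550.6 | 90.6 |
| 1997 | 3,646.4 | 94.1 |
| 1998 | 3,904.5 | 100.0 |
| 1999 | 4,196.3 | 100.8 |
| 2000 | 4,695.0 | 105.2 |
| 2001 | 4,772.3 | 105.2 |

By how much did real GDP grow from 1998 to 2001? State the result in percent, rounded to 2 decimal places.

Real GDP 1998 = 3904.5/1.000 = 3904.50.
Real GDP 2001 = 4772.3/1.052 = 4536.41.
Change = 4536.41/3904.50 − 1 = 0.1618.

16.18%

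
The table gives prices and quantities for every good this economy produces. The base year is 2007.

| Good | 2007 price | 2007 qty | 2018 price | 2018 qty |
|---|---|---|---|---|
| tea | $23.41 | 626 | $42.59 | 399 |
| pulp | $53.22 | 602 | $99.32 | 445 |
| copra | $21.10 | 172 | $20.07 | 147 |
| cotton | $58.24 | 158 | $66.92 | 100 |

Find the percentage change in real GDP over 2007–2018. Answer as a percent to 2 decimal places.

Real GDP 2007 = Nominal GDP 2007 = 23.41·626 + 53.22·602 + 21.10·172 + 58.24·158 = 59524.22.
Real GDP 2018 (at 2007 prices) = 23.41·399 + 53.22·445 + 21.10·147 + 58.24·100 = 41949.19.
Real growth = 41949.19/59524.22 − 1 = -0.2953.

-29.53%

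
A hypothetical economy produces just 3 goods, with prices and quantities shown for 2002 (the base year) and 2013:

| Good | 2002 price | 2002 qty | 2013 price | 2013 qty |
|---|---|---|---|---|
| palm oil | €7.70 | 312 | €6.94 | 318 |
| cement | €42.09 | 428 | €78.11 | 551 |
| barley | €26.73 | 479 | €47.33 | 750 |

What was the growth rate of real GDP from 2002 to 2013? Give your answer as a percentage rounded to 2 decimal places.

37.53%

Real GDP 2002 = Nominal GDP 2002 = 7.70·312 + 42.09·428 + 26.73·479 = 33220.59.
Real GDP 2013 (at 2002 prices) = 7.70·318 + 42.09·551 + 26.73·750 = 45687.69.
Real growth = 45687.69/33220.59 − 1 = 0.3753.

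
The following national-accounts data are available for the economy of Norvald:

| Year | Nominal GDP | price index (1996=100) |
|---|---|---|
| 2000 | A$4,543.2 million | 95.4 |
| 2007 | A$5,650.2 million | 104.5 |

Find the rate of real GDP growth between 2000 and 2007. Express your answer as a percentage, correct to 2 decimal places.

13.54%

Real GDP 2000 = 4543.2 / 0.954 = 4762.26.
Real GDP 2007 = 5650.2 / 1.045 = 5406.89.
Real growth = 5406.89 / 4762.26 − 1 = 0.1354.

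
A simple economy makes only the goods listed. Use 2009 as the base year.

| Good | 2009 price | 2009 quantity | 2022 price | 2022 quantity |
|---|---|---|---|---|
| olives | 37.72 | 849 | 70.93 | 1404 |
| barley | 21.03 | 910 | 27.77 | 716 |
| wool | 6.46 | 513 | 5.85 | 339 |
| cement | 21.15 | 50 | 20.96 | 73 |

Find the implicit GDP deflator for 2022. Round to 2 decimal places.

171.40

Nominal GDP 2022 = 70.93·1404 + 27.77·716 + 5.85·339 + 20.96·73 = 122982.27.
Real GDP 2022 (at 2009 prices) = 37.72·1404 + 21.03·716 + 6.46·339 + 21.15·73 = 71750.25.
Deflator = Nominal/Real × 100 = 122982.27/71750.25 × 100 = 171.403.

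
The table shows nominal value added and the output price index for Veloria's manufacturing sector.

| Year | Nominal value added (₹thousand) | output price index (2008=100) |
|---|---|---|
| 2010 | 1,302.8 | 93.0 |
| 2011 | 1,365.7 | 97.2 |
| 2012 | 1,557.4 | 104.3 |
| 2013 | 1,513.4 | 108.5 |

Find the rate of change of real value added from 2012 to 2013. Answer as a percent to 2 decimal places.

Real value added 2012 = 1557.4/1.043 = 1493.19.
Real value added 2013 = 1513.4/1.085 = 1394.84.
Change = 1394.84/1493.19 − 1 = -0.0659.

-6.59%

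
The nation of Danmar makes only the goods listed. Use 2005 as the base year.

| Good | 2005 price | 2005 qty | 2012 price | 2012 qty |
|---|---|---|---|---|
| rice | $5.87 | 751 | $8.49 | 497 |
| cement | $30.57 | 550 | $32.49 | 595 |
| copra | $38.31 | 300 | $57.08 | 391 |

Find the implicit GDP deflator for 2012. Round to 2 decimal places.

Nominal GDP 2012 = 8.49·497 + 32.49·595 + 57.08·391 = 45869.36.
Real GDP 2012 (at 2005 prices) = 5.87·497 + 30.57·595 + 38.31·391 = 36085.75.
Deflator = Nominal/Real × 100 = 45869.36/36085.75 × 100 = 127.112.

127.11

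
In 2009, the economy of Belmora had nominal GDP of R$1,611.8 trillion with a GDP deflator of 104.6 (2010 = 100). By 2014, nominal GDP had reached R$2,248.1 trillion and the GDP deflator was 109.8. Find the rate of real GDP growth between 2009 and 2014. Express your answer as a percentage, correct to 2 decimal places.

32.87%

Real GDP 2009 = 1611.8 / 1.046 = 1540.92.
Real GDP 2014 = 2248.1 / 1.098 = 2047.45.
Real growth = 2047.45 / 1540.92 − 1 = 0.3287.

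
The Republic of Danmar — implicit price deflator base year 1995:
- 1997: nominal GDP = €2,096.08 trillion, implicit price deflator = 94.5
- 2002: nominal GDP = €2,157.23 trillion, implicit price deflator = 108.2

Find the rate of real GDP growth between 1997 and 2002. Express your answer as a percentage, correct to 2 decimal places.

-10.11%

Real GDP 1997 = 2096.08 / 0.945 = 2218.07.
Real GDP 2002 = 2157.23 / 1.082 = 1993.74.
Real growth = 1993.74 / 2218.07 − 1 = -0.1011.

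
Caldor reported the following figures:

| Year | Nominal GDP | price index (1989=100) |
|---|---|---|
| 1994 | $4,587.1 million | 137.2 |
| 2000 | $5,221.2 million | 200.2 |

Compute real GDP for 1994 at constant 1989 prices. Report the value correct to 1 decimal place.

Real GDP = Nominal / (price index/100) = 4587.1 / 1.372 = 3343.37.

$3,343.4 million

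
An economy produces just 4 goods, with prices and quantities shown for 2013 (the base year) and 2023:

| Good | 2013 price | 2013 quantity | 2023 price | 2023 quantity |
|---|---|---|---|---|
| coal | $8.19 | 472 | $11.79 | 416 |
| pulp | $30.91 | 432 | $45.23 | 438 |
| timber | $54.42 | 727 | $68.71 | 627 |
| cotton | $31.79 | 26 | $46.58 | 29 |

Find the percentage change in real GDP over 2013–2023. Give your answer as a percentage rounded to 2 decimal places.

Real GDP 2013 = Nominal GDP 2013 = 8.19·472 + 30.91·432 + 54.42·727 + 31.79·26 = 57608.68.
Real GDP 2023 (at 2013 prices) = 8.19·416 + 30.91·438 + 54.42·627 + 31.79·29 = 51988.87.
Real growth = 51988.87/57608.68 − 1 = -0.0976.

-9.76%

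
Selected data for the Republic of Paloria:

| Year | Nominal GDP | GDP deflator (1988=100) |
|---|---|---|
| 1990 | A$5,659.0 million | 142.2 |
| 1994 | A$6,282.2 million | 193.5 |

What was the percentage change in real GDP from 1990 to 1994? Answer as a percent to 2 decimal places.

-18.42%

Deflate each year: 1990 → 5659.0/1.422 = 3979.61; 1994 → 6282.2/1.935 = 3246.61.
So real GDP changed by 3246.61/3979.61 − 1 = -0.1842, i.e. -18.42%.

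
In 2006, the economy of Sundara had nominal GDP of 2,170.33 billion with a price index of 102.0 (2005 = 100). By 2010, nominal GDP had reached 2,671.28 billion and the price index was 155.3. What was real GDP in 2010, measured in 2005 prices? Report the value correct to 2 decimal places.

1,720.08 billion

Real GDP = Nominal / (price index/100) = 2671.28 / 1.553 = 1720.08.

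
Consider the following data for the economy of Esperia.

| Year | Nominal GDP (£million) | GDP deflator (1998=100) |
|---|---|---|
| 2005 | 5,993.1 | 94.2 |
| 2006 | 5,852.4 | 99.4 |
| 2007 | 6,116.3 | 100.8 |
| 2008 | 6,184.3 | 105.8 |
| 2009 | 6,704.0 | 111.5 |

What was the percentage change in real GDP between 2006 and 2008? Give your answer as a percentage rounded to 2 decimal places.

Real GDP 2006 = 5852.4/0.994 = 5887.73.
Real GDP 2008 = 6184.3/1.058 = 5845.27.
Change = 5845.27/5887.73 − 1 = -0.0072.

-0.72%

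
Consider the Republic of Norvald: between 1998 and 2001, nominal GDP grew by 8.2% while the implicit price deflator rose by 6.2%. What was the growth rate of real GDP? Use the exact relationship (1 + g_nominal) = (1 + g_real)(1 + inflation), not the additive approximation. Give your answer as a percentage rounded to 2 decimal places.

(1 + g_nom) = (1 + g_real)(1 + π), so g_real = 1.0820 / 1.0620 − 1 = 0.01883.

1.88%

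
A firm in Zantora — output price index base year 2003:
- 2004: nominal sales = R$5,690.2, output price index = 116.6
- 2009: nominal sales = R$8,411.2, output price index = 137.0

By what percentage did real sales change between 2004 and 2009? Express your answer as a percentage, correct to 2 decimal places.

25.81%

Real sales 2004 = 5690.2 / 1.166 = 4880.10.
Real sales 2009 = 8411.2 / 1.370 = 6139.56.
Real growth = 6139.56 / 4880.10 − 1 = 0.2581.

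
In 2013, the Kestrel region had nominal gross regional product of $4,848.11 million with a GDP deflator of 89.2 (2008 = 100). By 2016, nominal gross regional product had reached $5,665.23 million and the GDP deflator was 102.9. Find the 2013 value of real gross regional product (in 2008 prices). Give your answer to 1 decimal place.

$5,435.1 million

Real gross regional product = Nominal / (GDP deflator/100) = 4848.11 / 0.892 = 5435.10.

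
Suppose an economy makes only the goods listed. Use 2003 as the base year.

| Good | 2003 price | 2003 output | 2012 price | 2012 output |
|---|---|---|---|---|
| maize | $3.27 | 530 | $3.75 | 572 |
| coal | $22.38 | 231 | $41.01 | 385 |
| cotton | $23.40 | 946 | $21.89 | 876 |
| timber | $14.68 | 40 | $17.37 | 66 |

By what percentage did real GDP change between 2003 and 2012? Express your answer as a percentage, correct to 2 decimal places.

7.86%

Real GDP 2003 = Nominal GDP 2003 = 3.27·530 + 22.38·231 + 23.40·946 + 14.68·40 = 29626.48.
Real GDP 2012 (at 2003 prices) = 3.27·572 + 22.38·385 + 23.40·876 + 14.68·66 = 31954.02.
Real growth = 31954.02/29626.48 − 1 = 0.0786.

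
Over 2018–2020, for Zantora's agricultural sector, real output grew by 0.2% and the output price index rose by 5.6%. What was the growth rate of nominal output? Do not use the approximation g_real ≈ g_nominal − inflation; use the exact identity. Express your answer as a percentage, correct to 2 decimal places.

(1 + g_nom) = (1 + g_real)(1 + π) = 1.0020 × 1.0560 = 1.05811.

5.81%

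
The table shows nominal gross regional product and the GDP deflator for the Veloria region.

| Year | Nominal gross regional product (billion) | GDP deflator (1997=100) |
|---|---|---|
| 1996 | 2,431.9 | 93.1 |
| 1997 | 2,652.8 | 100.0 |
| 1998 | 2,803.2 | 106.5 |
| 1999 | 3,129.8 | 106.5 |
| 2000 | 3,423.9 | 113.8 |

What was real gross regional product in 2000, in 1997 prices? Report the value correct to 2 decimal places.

3,008.70 billion

Real gross regional product 2000 = 3423.9 / 1.138 = 3008.70.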